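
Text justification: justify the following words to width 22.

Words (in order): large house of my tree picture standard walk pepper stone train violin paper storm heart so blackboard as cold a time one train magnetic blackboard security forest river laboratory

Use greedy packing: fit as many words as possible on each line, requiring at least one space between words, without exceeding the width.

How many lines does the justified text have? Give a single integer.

Line 1: ['large', 'house', 'of', 'my', 'tree'] (min_width=22, slack=0)
Line 2: ['picture', 'standard', 'walk'] (min_width=21, slack=1)
Line 3: ['pepper', 'stone', 'train'] (min_width=18, slack=4)
Line 4: ['violin', 'paper', 'storm'] (min_width=18, slack=4)
Line 5: ['heart', 'so', 'blackboard', 'as'] (min_width=22, slack=0)
Line 6: ['cold', 'a', 'time', 'one', 'train'] (min_width=21, slack=1)
Line 7: ['magnetic', 'blackboard'] (min_width=19, slack=3)
Line 8: ['security', 'forest', 'river'] (min_width=21, slack=1)
Line 9: ['laboratory'] (min_width=10, slack=12)
Total lines: 9

Answer: 9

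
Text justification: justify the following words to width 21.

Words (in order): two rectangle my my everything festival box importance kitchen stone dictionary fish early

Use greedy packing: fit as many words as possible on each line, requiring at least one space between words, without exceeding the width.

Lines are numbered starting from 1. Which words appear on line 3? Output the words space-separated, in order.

Answer: box importance

Derivation:
Line 1: ['two', 'rectangle', 'my', 'my'] (min_width=19, slack=2)
Line 2: ['everything', 'festival'] (min_width=19, slack=2)
Line 3: ['box', 'importance'] (min_width=14, slack=7)
Line 4: ['kitchen', 'stone'] (min_width=13, slack=8)
Line 5: ['dictionary', 'fish', 'early'] (min_width=21, slack=0)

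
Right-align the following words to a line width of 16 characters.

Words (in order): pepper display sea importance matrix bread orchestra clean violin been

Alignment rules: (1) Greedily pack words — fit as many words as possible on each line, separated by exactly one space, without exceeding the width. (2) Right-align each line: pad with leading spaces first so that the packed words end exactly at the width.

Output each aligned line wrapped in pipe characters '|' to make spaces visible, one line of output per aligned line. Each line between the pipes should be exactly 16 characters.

Line 1: ['pepper', 'display'] (min_width=14, slack=2)
Line 2: ['sea', 'importance'] (min_width=14, slack=2)
Line 3: ['matrix', 'bread'] (min_width=12, slack=4)
Line 4: ['orchestra', 'clean'] (min_width=15, slack=1)
Line 5: ['violin', 'been'] (min_width=11, slack=5)

Answer: |  pepper display|
|  sea importance|
|    matrix bread|
| orchestra clean|
|     violin been|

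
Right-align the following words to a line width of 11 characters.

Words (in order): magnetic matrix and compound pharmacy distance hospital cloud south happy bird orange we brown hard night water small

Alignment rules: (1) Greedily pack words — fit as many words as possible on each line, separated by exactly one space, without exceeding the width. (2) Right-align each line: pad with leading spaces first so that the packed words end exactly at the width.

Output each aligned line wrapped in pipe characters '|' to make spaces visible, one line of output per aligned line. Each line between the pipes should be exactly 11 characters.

Answer: |   magnetic|
| matrix and|
|   compound|
|   pharmacy|
|   distance|
|   hospital|
|cloud south|
| happy bird|
|  orange we|
| brown hard|
|night water|
|      small|

Derivation:
Line 1: ['magnetic'] (min_width=8, slack=3)
Line 2: ['matrix', 'and'] (min_width=10, slack=1)
Line 3: ['compound'] (min_width=8, slack=3)
Line 4: ['pharmacy'] (min_width=8, slack=3)
Line 5: ['distance'] (min_width=8, slack=3)
Line 6: ['hospital'] (min_width=8, slack=3)
Line 7: ['cloud', 'south'] (min_width=11, slack=0)
Line 8: ['happy', 'bird'] (min_width=10, slack=1)
Line 9: ['orange', 'we'] (min_width=9, slack=2)
Line 10: ['brown', 'hard'] (min_width=10, slack=1)
Line 11: ['night', 'water'] (min_width=11, slack=0)
Line 12: ['small'] (min_width=5, slack=6)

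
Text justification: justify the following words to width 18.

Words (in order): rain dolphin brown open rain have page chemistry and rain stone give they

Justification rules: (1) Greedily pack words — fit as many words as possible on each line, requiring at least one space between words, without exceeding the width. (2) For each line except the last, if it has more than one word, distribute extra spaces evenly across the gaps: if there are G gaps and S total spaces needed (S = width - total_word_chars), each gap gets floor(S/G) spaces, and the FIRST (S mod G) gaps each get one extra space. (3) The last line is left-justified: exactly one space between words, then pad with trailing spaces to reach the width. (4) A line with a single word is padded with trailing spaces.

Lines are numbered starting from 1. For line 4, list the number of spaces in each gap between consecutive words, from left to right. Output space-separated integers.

Line 1: ['rain', 'dolphin', 'brown'] (min_width=18, slack=0)
Line 2: ['open', 'rain', 'have'] (min_width=14, slack=4)
Line 3: ['page', 'chemistry', 'and'] (min_width=18, slack=0)
Line 4: ['rain', 'stone', 'give'] (min_width=15, slack=3)
Line 5: ['they'] (min_width=4, slack=14)

Answer: 3 2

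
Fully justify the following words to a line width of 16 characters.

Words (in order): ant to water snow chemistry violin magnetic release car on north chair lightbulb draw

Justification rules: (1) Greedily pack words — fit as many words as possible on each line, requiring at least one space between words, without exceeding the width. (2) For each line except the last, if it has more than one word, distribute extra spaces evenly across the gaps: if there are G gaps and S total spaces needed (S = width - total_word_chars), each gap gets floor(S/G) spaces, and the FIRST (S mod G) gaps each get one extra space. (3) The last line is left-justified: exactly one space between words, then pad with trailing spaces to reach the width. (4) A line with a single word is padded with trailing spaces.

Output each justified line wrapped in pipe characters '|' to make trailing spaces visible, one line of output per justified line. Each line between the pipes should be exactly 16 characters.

Line 1: ['ant', 'to', 'water'] (min_width=12, slack=4)
Line 2: ['snow', 'chemistry'] (min_width=14, slack=2)
Line 3: ['violin', 'magnetic'] (min_width=15, slack=1)
Line 4: ['release', 'car', 'on'] (min_width=14, slack=2)
Line 5: ['north', 'chair'] (min_width=11, slack=5)
Line 6: ['lightbulb', 'draw'] (min_width=14, slack=2)

Answer: |ant   to   water|
|snow   chemistry|
|violin  magnetic|
|release  car  on|
|north      chair|
|lightbulb draw  |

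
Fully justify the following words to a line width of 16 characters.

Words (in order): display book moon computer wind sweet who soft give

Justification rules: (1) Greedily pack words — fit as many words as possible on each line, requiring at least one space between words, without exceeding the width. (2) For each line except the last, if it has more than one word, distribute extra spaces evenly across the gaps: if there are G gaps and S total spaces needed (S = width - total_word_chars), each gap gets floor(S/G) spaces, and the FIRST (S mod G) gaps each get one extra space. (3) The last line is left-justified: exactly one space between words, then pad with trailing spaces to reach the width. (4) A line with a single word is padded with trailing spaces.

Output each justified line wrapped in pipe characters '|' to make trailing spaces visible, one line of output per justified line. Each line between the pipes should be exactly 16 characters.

Answer: |display     book|
|moon    computer|
|wind  sweet  who|
|soft give       |

Derivation:
Line 1: ['display', 'book'] (min_width=12, slack=4)
Line 2: ['moon', 'computer'] (min_width=13, slack=3)
Line 3: ['wind', 'sweet', 'who'] (min_width=14, slack=2)
Line 4: ['soft', 'give'] (min_width=9, slack=7)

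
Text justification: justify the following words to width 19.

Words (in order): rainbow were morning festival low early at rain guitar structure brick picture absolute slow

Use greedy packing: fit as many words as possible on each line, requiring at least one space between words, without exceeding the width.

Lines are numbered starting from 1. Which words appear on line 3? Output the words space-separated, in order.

Line 1: ['rainbow', 'were'] (min_width=12, slack=7)
Line 2: ['morning', 'festival'] (min_width=16, slack=3)
Line 3: ['low', 'early', 'at', 'rain'] (min_width=17, slack=2)
Line 4: ['guitar', 'structure'] (min_width=16, slack=3)
Line 5: ['brick', 'picture'] (min_width=13, slack=6)
Line 6: ['absolute', 'slow'] (min_width=13, slack=6)

Answer: low early at rain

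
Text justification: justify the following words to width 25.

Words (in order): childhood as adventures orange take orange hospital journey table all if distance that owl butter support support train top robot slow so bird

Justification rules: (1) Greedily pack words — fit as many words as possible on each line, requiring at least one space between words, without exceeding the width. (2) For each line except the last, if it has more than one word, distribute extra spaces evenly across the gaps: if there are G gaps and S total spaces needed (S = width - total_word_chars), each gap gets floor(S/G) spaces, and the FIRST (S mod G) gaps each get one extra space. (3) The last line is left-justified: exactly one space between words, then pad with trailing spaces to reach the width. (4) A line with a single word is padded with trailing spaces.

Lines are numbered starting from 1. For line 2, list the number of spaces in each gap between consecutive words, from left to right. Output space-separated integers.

Answer: 5 4

Derivation:
Line 1: ['childhood', 'as', 'adventures'] (min_width=23, slack=2)
Line 2: ['orange', 'take', 'orange'] (min_width=18, slack=7)
Line 3: ['hospital', 'journey', 'table'] (min_width=22, slack=3)
Line 4: ['all', 'if', 'distance', 'that', 'owl'] (min_width=24, slack=1)
Line 5: ['butter', 'support', 'support'] (min_width=22, slack=3)
Line 6: ['train', 'top', 'robot', 'slow', 'so'] (min_width=23, slack=2)
Line 7: ['bird'] (min_width=4, slack=21)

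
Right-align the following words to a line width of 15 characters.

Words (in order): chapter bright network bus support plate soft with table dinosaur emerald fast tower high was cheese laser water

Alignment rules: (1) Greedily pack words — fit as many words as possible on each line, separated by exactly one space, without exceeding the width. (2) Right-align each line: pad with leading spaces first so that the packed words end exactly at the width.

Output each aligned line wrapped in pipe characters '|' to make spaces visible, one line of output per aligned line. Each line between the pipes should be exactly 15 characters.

Answer: | chapter bright|
|    network bus|
|  support plate|
|soft with table|
|       dinosaur|
|   emerald fast|
| tower high was|
|   cheese laser|
|          water|

Derivation:
Line 1: ['chapter', 'bright'] (min_width=14, slack=1)
Line 2: ['network', 'bus'] (min_width=11, slack=4)
Line 3: ['support', 'plate'] (min_width=13, slack=2)
Line 4: ['soft', 'with', 'table'] (min_width=15, slack=0)
Line 5: ['dinosaur'] (min_width=8, slack=7)
Line 6: ['emerald', 'fast'] (min_width=12, slack=3)
Line 7: ['tower', 'high', 'was'] (min_width=14, slack=1)
Line 8: ['cheese', 'laser'] (min_width=12, slack=3)
Line 9: ['water'] (min_width=5, slack=10)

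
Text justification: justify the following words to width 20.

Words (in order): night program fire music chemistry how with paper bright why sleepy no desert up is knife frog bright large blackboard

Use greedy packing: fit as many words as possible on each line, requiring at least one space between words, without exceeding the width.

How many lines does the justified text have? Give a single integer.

Line 1: ['night', 'program', 'fire'] (min_width=18, slack=2)
Line 2: ['music', 'chemistry', 'how'] (min_width=19, slack=1)
Line 3: ['with', 'paper', 'bright'] (min_width=17, slack=3)
Line 4: ['why', 'sleepy', 'no', 'desert'] (min_width=20, slack=0)
Line 5: ['up', 'is', 'knife', 'frog'] (min_width=16, slack=4)
Line 6: ['bright', 'large'] (min_width=12, slack=8)
Line 7: ['blackboard'] (min_width=10, slack=10)
Total lines: 7

Answer: 7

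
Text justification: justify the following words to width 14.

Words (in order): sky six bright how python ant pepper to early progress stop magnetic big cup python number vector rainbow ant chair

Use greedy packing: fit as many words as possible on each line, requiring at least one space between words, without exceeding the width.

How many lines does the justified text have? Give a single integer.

Line 1: ['sky', 'six', 'bright'] (min_width=14, slack=0)
Line 2: ['how', 'python', 'ant'] (min_width=14, slack=0)
Line 3: ['pepper', 'to'] (min_width=9, slack=5)
Line 4: ['early', 'progress'] (min_width=14, slack=0)
Line 5: ['stop', 'magnetic'] (min_width=13, slack=1)
Line 6: ['big', 'cup', 'python'] (min_width=14, slack=0)
Line 7: ['number', 'vector'] (min_width=13, slack=1)
Line 8: ['rainbow', 'ant'] (min_width=11, slack=3)
Line 9: ['chair'] (min_width=5, slack=9)
Total lines: 9

Answer: 9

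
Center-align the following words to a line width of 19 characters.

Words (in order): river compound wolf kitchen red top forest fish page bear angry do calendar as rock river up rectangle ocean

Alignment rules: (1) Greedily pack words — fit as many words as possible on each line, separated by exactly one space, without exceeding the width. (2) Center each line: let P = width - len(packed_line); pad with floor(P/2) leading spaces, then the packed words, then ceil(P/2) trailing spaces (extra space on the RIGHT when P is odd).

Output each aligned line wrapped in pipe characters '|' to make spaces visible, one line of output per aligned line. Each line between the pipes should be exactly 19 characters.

Line 1: ['river', 'compound', 'wolf'] (min_width=19, slack=0)
Line 2: ['kitchen', 'red', 'top'] (min_width=15, slack=4)
Line 3: ['forest', 'fish', 'page'] (min_width=16, slack=3)
Line 4: ['bear', 'angry', 'do'] (min_width=13, slack=6)
Line 5: ['calendar', 'as', 'rock'] (min_width=16, slack=3)
Line 6: ['river', 'up', 'rectangle'] (min_width=18, slack=1)
Line 7: ['ocean'] (min_width=5, slack=14)

Answer: |river compound wolf|
|  kitchen red top  |
| forest fish page  |
|   bear angry do   |
| calendar as rock  |
|river up rectangle |
|       ocean       |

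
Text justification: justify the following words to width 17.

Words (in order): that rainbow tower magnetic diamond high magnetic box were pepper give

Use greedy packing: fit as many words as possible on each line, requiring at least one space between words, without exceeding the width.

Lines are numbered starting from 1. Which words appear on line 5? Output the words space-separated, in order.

Answer: pepper give

Derivation:
Line 1: ['that', 'rainbow'] (min_width=12, slack=5)
Line 2: ['tower', 'magnetic'] (min_width=14, slack=3)
Line 3: ['diamond', 'high'] (min_width=12, slack=5)
Line 4: ['magnetic', 'box', 'were'] (min_width=17, slack=0)
Line 5: ['pepper', 'give'] (min_width=11, slack=6)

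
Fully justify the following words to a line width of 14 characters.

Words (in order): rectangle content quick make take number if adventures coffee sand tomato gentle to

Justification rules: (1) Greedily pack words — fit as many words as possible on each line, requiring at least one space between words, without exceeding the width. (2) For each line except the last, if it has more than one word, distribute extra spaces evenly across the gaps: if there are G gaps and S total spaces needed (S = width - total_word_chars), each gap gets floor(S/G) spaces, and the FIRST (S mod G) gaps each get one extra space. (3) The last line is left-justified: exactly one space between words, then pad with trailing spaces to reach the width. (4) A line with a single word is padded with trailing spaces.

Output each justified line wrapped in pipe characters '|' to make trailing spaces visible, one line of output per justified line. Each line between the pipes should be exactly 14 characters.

Answer: |rectangle     |
|content  quick|
|make      take|
|number      if|
|adventures    |
|coffee    sand|
|tomato  gentle|
|to            |

Derivation:
Line 1: ['rectangle'] (min_width=9, slack=5)
Line 2: ['content', 'quick'] (min_width=13, slack=1)
Line 3: ['make', 'take'] (min_width=9, slack=5)
Line 4: ['number', 'if'] (min_width=9, slack=5)
Line 5: ['adventures'] (min_width=10, slack=4)
Line 6: ['coffee', 'sand'] (min_width=11, slack=3)
Line 7: ['tomato', 'gentle'] (min_width=13, slack=1)
Line 8: ['to'] (min_width=2, slack=12)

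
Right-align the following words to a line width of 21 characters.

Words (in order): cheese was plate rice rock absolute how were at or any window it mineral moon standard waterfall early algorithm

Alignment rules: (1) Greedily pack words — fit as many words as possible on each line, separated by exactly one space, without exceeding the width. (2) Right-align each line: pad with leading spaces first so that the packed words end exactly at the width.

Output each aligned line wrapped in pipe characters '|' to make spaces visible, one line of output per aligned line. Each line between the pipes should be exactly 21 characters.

Answer: |cheese was plate rice|
|    rock absolute how|
|were at or any window|
|      it mineral moon|
|   standard waterfall|
|      early algorithm|

Derivation:
Line 1: ['cheese', 'was', 'plate', 'rice'] (min_width=21, slack=0)
Line 2: ['rock', 'absolute', 'how'] (min_width=17, slack=4)
Line 3: ['were', 'at', 'or', 'any', 'window'] (min_width=21, slack=0)
Line 4: ['it', 'mineral', 'moon'] (min_width=15, slack=6)
Line 5: ['standard', 'waterfall'] (min_width=18, slack=3)
Line 6: ['early', 'algorithm'] (min_width=15, slack=6)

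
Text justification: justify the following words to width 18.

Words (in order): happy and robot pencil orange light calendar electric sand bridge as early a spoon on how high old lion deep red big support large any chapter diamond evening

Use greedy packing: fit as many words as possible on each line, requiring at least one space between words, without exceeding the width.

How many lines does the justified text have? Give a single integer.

Line 1: ['happy', 'and', 'robot'] (min_width=15, slack=3)
Line 2: ['pencil', 'orange'] (min_width=13, slack=5)
Line 3: ['light', 'calendar'] (min_width=14, slack=4)
Line 4: ['electric', 'sand'] (min_width=13, slack=5)
Line 5: ['bridge', 'as', 'early', 'a'] (min_width=17, slack=1)
Line 6: ['spoon', 'on', 'how', 'high'] (min_width=17, slack=1)
Line 7: ['old', 'lion', 'deep', 'red'] (min_width=17, slack=1)
Line 8: ['big', 'support', 'large'] (min_width=17, slack=1)
Line 9: ['any', 'chapter'] (min_width=11, slack=7)
Line 10: ['diamond', 'evening'] (min_width=15, slack=3)
Total lines: 10

Answer: 10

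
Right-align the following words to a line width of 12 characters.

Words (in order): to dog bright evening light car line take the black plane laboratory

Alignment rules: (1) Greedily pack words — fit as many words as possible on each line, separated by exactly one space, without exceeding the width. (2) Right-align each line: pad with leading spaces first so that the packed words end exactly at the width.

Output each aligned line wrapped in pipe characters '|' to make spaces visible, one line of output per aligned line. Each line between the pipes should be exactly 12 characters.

Line 1: ['to', 'dog'] (min_width=6, slack=6)
Line 2: ['bright'] (min_width=6, slack=6)
Line 3: ['evening'] (min_width=7, slack=5)
Line 4: ['light', 'car'] (min_width=9, slack=3)
Line 5: ['line', 'take'] (min_width=9, slack=3)
Line 6: ['the', 'black'] (min_width=9, slack=3)
Line 7: ['plane'] (min_width=5, slack=7)
Line 8: ['laboratory'] (min_width=10, slack=2)

Answer: |      to dog|
|      bright|
|     evening|
|   light car|
|   line take|
|   the black|
|       plane|
|  laboratory|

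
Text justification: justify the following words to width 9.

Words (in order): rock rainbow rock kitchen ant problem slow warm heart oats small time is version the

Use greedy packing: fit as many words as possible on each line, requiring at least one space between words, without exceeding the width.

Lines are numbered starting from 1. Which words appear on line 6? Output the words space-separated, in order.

Answer: problem

Derivation:
Line 1: ['rock'] (min_width=4, slack=5)
Line 2: ['rainbow'] (min_width=7, slack=2)
Line 3: ['rock'] (min_width=4, slack=5)
Line 4: ['kitchen'] (min_width=7, slack=2)
Line 5: ['ant'] (min_width=3, slack=6)
Line 6: ['problem'] (min_width=7, slack=2)
Line 7: ['slow', 'warm'] (min_width=9, slack=0)
Line 8: ['heart'] (min_width=5, slack=4)
Line 9: ['oats'] (min_width=4, slack=5)
Line 10: ['small'] (min_width=5, slack=4)
Line 11: ['time', 'is'] (min_width=7, slack=2)
Line 12: ['version'] (min_width=7, slack=2)
Line 13: ['the'] (min_width=3, slack=6)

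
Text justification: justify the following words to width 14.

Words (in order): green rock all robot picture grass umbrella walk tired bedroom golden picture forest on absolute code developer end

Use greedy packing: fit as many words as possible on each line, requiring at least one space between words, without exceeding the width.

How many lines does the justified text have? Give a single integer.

Line 1: ['green', 'rock', 'all'] (min_width=14, slack=0)
Line 2: ['robot', 'picture'] (min_width=13, slack=1)
Line 3: ['grass', 'umbrella'] (min_width=14, slack=0)
Line 4: ['walk', 'tired'] (min_width=10, slack=4)
Line 5: ['bedroom', 'golden'] (min_width=14, slack=0)
Line 6: ['picture', 'forest'] (min_width=14, slack=0)
Line 7: ['on', 'absolute'] (min_width=11, slack=3)
Line 8: ['code', 'developer'] (min_width=14, slack=0)
Line 9: ['end'] (min_width=3, slack=11)
Total lines: 9

Answer: 9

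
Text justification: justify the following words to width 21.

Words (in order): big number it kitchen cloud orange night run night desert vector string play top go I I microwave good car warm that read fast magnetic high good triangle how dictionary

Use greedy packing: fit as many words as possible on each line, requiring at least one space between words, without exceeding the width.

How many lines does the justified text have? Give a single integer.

Line 1: ['big', 'number', 'it', 'kitchen'] (min_width=21, slack=0)
Line 2: ['cloud', 'orange', 'night'] (min_width=18, slack=3)
Line 3: ['run', 'night', 'desert'] (min_width=16, slack=5)
Line 4: ['vector', 'string', 'play'] (min_width=18, slack=3)
Line 5: ['top', 'go', 'I', 'I', 'microwave'] (min_width=20, slack=1)
Line 6: ['good', 'car', 'warm', 'that'] (min_width=18, slack=3)
Line 7: ['read', 'fast', 'magnetic'] (min_width=18, slack=3)
Line 8: ['high', 'good', 'triangle'] (min_width=18, slack=3)
Line 9: ['how', 'dictionary'] (min_width=14, slack=7)
Total lines: 9

Answer: 9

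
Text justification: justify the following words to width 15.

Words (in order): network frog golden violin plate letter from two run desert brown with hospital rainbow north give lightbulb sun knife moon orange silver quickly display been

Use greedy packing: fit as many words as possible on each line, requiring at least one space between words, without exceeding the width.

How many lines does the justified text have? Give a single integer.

Line 1: ['network', 'frog'] (min_width=12, slack=3)
Line 2: ['golden', 'violin'] (min_width=13, slack=2)
Line 3: ['plate', 'letter'] (min_width=12, slack=3)
Line 4: ['from', 'two', 'run'] (min_width=12, slack=3)
Line 5: ['desert', 'brown'] (min_width=12, slack=3)
Line 6: ['with', 'hospital'] (min_width=13, slack=2)
Line 7: ['rainbow', 'north'] (min_width=13, slack=2)
Line 8: ['give', 'lightbulb'] (min_width=14, slack=1)
Line 9: ['sun', 'knife', 'moon'] (min_width=14, slack=1)
Line 10: ['orange', 'silver'] (min_width=13, slack=2)
Line 11: ['quickly', 'display'] (min_width=15, slack=0)
Line 12: ['been'] (min_width=4, slack=11)
Total lines: 12

Answer: 12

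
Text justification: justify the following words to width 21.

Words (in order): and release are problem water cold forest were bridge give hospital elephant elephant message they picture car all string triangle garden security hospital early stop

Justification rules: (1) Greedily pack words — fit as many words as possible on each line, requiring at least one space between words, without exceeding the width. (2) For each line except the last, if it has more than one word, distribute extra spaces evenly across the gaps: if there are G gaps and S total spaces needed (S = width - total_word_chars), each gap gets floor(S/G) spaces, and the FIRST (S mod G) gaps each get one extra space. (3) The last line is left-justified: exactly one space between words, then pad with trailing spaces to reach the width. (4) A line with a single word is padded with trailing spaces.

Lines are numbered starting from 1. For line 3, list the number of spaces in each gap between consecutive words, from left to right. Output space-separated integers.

Line 1: ['and', 'release', 'are'] (min_width=15, slack=6)
Line 2: ['problem', 'water', 'cold'] (min_width=18, slack=3)
Line 3: ['forest', 'were', 'bridge'] (min_width=18, slack=3)
Line 4: ['give', 'hospital'] (min_width=13, slack=8)
Line 5: ['elephant', 'elephant'] (min_width=17, slack=4)
Line 6: ['message', 'they', 'picture'] (min_width=20, slack=1)
Line 7: ['car', 'all', 'string'] (min_width=14, slack=7)
Line 8: ['triangle', 'garden'] (min_width=15, slack=6)
Line 9: ['security', 'hospital'] (min_width=17, slack=4)
Line 10: ['early', 'stop'] (min_width=10, slack=11)

Answer: 3 2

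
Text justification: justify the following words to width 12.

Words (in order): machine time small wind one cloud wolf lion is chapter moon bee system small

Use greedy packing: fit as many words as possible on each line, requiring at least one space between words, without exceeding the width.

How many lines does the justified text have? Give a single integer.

Line 1: ['machine', 'time'] (min_width=12, slack=0)
Line 2: ['small', 'wind'] (min_width=10, slack=2)
Line 3: ['one', 'cloud'] (min_width=9, slack=3)
Line 4: ['wolf', 'lion', 'is'] (min_width=12, slack=0)
Line 5: ['chapter', 'moon'] (min_width=12, slack=0)
Line 6: ['bee', 'system'] (min_width=10, slack=2)
Line 7: ['small'] (min_width=5, slack=7)
Total lines: 7

Answer: 7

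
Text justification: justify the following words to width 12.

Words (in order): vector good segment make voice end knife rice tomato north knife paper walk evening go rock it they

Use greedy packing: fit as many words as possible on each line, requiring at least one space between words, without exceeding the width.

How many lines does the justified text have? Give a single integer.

Answer: 9

Derivation:
Line 1: ['vector', 'good'] (min_width=11, slack=1)
Line 2: ['segment', 'make'] (min_width=12, slack=0)
Line 3: ['voice', 'end'] (min_width=9, slack=3)
Line 4: ['knife', 'rice'] (min_width=10, slack=2)
Line 5: ['tomato', 'north'] (min_width=12, slack=0)
Line 6: ['knife', 'paper'] (min_width=11, slack=1)
Line 7: ['walk', 'evening'] (min_width=12, slack=0)
Line 8: ['go', 'rock', 'it'] (min_width=10, slack=2)
Line 9: ['they'] (min_width=4, slack=8)
Total lines: 9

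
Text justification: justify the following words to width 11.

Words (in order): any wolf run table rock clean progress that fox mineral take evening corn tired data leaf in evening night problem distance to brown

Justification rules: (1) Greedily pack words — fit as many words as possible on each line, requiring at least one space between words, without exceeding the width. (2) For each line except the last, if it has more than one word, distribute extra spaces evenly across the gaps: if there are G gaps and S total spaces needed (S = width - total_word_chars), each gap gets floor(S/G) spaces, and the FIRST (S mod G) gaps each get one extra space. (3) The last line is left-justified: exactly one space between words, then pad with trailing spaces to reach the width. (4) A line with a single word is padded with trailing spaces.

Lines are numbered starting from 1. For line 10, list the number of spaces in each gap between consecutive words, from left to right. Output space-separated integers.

Line 1: ['any', 'wolf'] (min_width=8, slack=3)
Line 2: ['run', 'table'] (min_width=9, slack=2)
Line 3: ['rock', 'clean'] (min_width=10, slack=1)
Line 4: ['progress'] (min_width=8, slack=3)
Line 5: ['that', 'fox'] (min_width=8, slack=3)
Line 6: ['mineral'] (min_width=7, slack=4)
Line 7: ['take'] (min_width=4, slack=7)
Line 8: ['evening'] (min_width=7, slack=4)
Line 9: ['corn', 'tired'] (min_width=10, slack=1)
Line 10: ['data', 'leaf'] (min_width=9, slack=2)
Line 11: ['in', 'evening'] (min_width=10, slack=1)
Line 12: ['night'] (min_width=5, slack=6)
Line 13: ['problem'] (min_width=7, slack=4)
Line 14: ['distance', 'to'] (min_width=11, slack=0)
Line 15: ['brown'] (min_width=5, slack=6)

Answer: 3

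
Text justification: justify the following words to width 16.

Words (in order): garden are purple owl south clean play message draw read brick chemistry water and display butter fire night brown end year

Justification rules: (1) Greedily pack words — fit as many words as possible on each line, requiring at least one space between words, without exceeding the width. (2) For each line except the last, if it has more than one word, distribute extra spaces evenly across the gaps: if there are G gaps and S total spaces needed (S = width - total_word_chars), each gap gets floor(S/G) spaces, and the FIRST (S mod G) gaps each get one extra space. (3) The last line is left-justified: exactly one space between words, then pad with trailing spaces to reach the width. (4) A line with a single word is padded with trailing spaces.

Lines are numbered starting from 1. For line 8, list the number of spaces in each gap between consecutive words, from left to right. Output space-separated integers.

Line 1: ['garden', 'are'] (min_width=10, slack=6)
Line 2: ['purple', 'owl', 'south'] (min_width=16, slack=0)
Line 3: ['clean', 'play'] (min_width=10, slack=6)
Line 4: ['message', 'draw'] (min_width=12, slack=4)
Line 5: ['read', 'brick'] (min_width=10, slack=6)
Line 6: ['chemistry', 'water'] (min_width=15, slack=1)
Line 7: ['and', 'display'] (min_width=11, slack=5)
Line 8: ['butter', 'fire'] (min_width=11, slack=5)
Line 9: ['night', 'brown', 'end'] (min_width=15, slack=1)
Line 10: ['year'] (min_width=4, slack=12)

Answer: 6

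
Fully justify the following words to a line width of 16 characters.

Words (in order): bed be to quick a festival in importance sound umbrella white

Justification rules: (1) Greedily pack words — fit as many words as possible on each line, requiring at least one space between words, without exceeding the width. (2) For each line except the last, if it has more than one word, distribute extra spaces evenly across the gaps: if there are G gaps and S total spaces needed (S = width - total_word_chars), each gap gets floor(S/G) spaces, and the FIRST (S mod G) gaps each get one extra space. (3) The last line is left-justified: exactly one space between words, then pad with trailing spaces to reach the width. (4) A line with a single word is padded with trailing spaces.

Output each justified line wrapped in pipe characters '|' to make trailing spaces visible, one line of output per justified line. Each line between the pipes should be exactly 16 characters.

Answer: |bed  be to quick|
|a   festival  in|
|importance sound|
|umbrella white  |

Derivation:
Line 1: ['bed', 'be', 'to', 'quick'] (min_width=15, slack=1)
Line 2: ['a', 'festival', 'in'] (min_width=13, slack=3)
Line 3: ['importance', 'sound'] (min_width=16, slack=0)
Line 4: ['umbrella', 'white'] (min_width=14, slack=2)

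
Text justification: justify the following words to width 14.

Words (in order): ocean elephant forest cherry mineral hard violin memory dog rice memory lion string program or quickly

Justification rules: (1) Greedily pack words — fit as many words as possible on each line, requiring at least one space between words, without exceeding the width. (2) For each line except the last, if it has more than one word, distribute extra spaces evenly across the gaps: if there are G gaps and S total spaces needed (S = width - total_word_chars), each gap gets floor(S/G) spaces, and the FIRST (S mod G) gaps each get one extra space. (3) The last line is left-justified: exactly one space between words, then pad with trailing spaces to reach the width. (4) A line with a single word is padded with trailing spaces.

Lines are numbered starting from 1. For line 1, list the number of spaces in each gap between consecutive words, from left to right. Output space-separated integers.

Line 1: ['ocean', 'elephant'] (min_width=14, slack=0)
Line 2: ['forest', 'cherry'] (min_width=13, slack=1)
Line 3: ['mineral', 'hard'] (min_width=12, slack=2)
Line 4: ['violin', 'memory'] (min_width=13, slack=1)
Line 5: ['dog', 'rice'] (min_width=8, slack=6)
Line 6: ['memory', 'lion'] (min_width=11, slack=3)
Line 7: ['string', 'program'] (min_width=14, slack=0)
Line 8: ['or', 'quickly'] (min_width=10, slack=4)

Answer: 1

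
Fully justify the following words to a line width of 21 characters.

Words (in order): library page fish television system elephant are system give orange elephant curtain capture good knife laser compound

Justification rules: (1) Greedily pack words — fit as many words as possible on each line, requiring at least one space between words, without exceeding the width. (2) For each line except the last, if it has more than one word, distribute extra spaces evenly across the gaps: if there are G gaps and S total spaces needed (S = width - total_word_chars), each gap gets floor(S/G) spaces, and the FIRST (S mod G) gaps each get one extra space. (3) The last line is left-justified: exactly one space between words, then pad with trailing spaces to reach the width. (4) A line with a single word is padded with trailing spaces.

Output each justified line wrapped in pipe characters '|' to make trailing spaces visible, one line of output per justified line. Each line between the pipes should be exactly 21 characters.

Line 1: ['library', 'page', 'fish'] (min_width=17, slack=4)
Line 2: ['television', 'system'] (min_width=17, slack=4)
Line 3: ['elephant', 'are', 'system'] (min_width=19, slack=2)
Line 4: ['give', 'orange', 'elephant'] (min_width=20, slack=1)
Line 5: ['curtain', 'capture', 'good'] (min_width=20, slack=1)
Line 6: ['knife', 'laser', 'compound'] (min_width=20, slack=1)

Answer: |library   page   fish|
|television     system|
|elephant  are  system|
|give  orange elephant|
|curtain  capture good|
|knife laser compound |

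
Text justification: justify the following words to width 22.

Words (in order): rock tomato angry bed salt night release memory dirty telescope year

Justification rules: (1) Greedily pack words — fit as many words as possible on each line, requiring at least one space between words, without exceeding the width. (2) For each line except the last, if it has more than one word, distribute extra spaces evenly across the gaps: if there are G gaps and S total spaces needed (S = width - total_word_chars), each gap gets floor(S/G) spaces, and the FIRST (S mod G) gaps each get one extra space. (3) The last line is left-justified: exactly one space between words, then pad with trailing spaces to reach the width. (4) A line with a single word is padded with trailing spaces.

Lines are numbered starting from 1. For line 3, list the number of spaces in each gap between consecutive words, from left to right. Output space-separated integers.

Answer: 1 1

Derivation:
Line 1: ['rock', 'tomato', 'angry', 'bed'] (min_width=21, slack=1)
Line 2: ['salt', 'night', 'release'] (min_width=18, slack=4)
Line 3: ['memory', 'dirty', 'telescope'] (min_width=22, slack=0)
Line 4: ['year'] (min_width=4, slack=18)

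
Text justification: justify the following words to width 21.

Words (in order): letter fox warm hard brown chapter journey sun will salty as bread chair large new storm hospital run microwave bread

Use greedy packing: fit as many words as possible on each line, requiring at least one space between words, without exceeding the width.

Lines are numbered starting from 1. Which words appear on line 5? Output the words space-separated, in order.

Line 1: ['letter', 'fox', 'warm', 'hard'] (min_width=20, slack=1)
Line 2: ['brown', 'chapter', 'journey'] (min_width=21, slack=0)
Line 3: ['sun', 'will', 'salty', 'as'] (min_width=17, slack=4)
Line 4: ['bread', 'chair', 'large', 'new'] (min_width=21, slack=0)
Line 5: ['storm', 'hospital', 'run'] (min_width=18, slack=3)
Line 6: ['microwave', 'bread'] (min_width=15, slack=6)

Answer: storm hospital run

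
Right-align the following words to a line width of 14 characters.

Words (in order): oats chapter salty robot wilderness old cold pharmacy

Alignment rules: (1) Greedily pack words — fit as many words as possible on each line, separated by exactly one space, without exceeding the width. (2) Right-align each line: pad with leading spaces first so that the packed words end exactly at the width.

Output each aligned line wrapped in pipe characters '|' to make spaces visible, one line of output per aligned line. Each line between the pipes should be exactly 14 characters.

Line 1: ['oats', 'chapter'] (min_width=12, slack=2)
Line 2: ['salty', 'robot'] (min_width=11, slack=3)
Line 3: ['wilderness', 'old'] (min_width=14, slack=0)
Line 4: ['cold', 'pharmacy'] (min_width=13, slack=1)

Answer: |  oats chapter|
|   salty robot|
|wilderness old|
| cold pharmacy|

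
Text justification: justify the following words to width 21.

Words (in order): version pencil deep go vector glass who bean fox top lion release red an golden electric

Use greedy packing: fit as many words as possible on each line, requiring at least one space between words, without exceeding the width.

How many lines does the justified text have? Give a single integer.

Answer: 5

Derivation:
Line 1: ['version', 'pencil', 'deep'] (min_width=19, slack=2)
Line 2: ['go', 'vector', 'glass', 'who'] (min_width=19, slack=2)
Line 3: ['bean', 'fox', 'top', 'lion'] (min_width=17, slack=4)
Line 4: ['release', 'red', 'an', 'golden'] (min_width=21, slack=0)
Line 5: ['electric'] (min_width=8, slack=13)
Total lines: 5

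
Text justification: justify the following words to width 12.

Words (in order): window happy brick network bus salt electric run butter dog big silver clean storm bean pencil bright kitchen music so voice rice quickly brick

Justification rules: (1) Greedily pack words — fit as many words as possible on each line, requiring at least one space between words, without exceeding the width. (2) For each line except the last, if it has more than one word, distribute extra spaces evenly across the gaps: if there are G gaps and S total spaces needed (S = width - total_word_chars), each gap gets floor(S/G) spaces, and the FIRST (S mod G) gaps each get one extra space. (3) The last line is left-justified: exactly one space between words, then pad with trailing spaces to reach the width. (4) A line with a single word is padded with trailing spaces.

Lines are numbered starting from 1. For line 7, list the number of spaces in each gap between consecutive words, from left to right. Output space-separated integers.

Answer: 3

Derivation:
Line 1: ['window', 'happy'] (min_width=12, slack=0)
Line 2: ['brick'] (min_width=5, slack=7)
Line 3: ['network', 'bus'] (min_width=11, slack=1)
Line 4: ['salt'] (min_width=4, slack=8)
Line 5: ['electric', 'run'] (min_width=12, slack=0)
Line 6: ['butter', 'dog'] (min_width=10, slack=2)
Line 7: ['big', 'silver'] (min_width=10, slack=2)
Line 8: ['clean', 'storm'] (min_width=11, slack=1)
Line 9: ['bean', 'pencil'] (min_width=11, slack=1)
Line 10: ['bright'] (min_width=6, slack=6)
Line 11: ['kitchen'] (min_width=7, slack=5)
Line 12: ['music', 'so'] (min_width=8, slack=4)
Line 13: ['voice', 'rice'] (min_width=10, slack=2)
Line 14: ['quickly'] (min_width=7, slack=5)
Line 15: ['brick'] (min_width=5, slack=7)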